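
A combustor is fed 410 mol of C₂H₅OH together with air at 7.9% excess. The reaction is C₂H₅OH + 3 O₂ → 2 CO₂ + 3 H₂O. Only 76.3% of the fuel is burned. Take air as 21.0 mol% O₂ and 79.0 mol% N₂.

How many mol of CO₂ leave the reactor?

Stoichiometric O₂ = 3 × 410 = 1230 mol; O₂ fed = 1230 × 1.079 = 1327 mol.
N₂ fed = 1327 × 79/21 = 4993 mol.
Fuel reacted = 0.763 × 410 → ξ = 312.8 mol.
Outlet (n = n₀ + ν ξ):
  C₂H₅OH: 410 − 1(312.8) = 97.17
  O₂: 1327 − 3(312.8) = 388.7
  N₂: 4993 (inert)
  CO₂: 0 + 2(312.8) = 625.7
  H₂O: 0 + 3(312.8) = 938.5

626 mol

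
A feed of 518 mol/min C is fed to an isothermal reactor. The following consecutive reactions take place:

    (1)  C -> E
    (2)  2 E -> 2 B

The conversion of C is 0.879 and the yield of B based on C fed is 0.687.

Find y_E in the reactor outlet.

Conversion of C: C consumed = 1ξ₁ = 0.879 × 518 → ξ₁ = 455.3 mol/min.
Yield of B: 2ξ₂ / 518 = 0.687 → ξ₂ = 177.9 mol/min.
Outlet amounts (n = n₀ + Σ ν·ξ):
  C: 518 − 1(455.3) = 62.68
  E: 0 + 1(455.3) − 2(177.9) = 99.46
  B: 0 + 2(177.9) = 355.9
Total out = 518 mol/min; y_E = 99.46 / 518 = 0.192.

0.192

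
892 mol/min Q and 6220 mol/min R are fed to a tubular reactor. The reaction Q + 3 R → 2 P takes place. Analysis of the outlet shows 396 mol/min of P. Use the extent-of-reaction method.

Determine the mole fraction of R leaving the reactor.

For P: n = n₀ + 2ξ → 396 = 0 + 2ξ, giving ξ = 198 mol/min.
Outlet amounts (n = n₀ + ν ξ):
  Q: 892 − 1(198) = 694
  R: 6220 − 3(198) = 5626
  P: 0 + 2(198) = 396
Total out = 6716 mol/min; y_R = 5626 / 6716 = 0.8377.

0.838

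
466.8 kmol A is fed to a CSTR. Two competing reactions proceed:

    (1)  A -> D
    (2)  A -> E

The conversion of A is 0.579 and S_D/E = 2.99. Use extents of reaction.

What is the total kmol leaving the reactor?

467 kmol

Conversion of A: A consumed = 0.579 × 466.8 = 270.3 kmol = 1ξ₁ + 1ξ₂.
Selectivity: 1ξ₁ / (1ξ₂) = 2.99 → ξ₁ = 2.99 ξ₂.
Substitute: (1·2.99 + 1) ξ₂ = 270.3 → ξ₂ = 67.74 kmol, ξ₁ = 202.5 kmol.
Outlet amounts (n = n₀ + Σ ν·ξ):
  A: 466.8 − 1(202.5) − 1(67.74) = 196.5
  D: 0 + 1(202.5) = 202.5
  E: 0 + 1(67.74) = 67.74
Total out = 196.5 + 202.5 + 67.74 = 466.8 kmol.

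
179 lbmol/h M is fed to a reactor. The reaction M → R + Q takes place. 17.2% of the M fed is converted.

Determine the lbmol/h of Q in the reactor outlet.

M reacted = 0.172 × 179 = 30.79 lbmol/h; ν_M = −1, so ξ = 30.79/1 = 30.79 lbmol/h.
Outlet amounts (n = n₀ + ν ξ):
  M: 179 − 1(30.79) = 148.2
  R: 0 + 1(30.79) = 30.79
  Q: 0 + 1(30.79) = 30.79

30.8 lbmol/h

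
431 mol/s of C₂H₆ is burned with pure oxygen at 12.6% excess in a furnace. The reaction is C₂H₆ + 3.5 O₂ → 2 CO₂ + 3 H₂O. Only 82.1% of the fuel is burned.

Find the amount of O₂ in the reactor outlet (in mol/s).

Stoichiometric O₂ = 3.5 × 431 = 1508 mol/s; O₂ fed = 1508 × 1.126 = 1699 mol/s.
Fuel reacted = 0.821 × 431 → ξ = 353.9 mol/s.
Outlet (n = n₀ + ν ξ):
  C₂H₆: 431 − 1(353.9) = 77.15
  O₂: 1699 − 3.5(353.9) = 460.1
  CO₂: 0 + 2(353.9) = 707.7
  H₂O: 0 + 3(353.9) = 1062

460 mol/s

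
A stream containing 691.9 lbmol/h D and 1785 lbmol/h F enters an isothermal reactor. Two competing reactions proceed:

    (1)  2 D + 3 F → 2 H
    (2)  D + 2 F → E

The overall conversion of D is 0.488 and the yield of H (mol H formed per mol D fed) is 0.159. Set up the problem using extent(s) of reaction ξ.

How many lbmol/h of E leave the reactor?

Yield of H: 2ξ₁ / 691.9 = 0.159 → ξ₁ = 55.01 lbmol/h.
Conversion of D: 2ξ₁ + 1ξ₂ = 0.488 × 691.9 = 337.6 → ξ₂ = 227.6 lbmol/h.
Outlet amounts (n = n₀ + Σ ν·ξ):
  D: 691.9 − 2(55.01) − 1(227.6) = 354.3
  F: 1785 − 3(55.01) − 2(227.6) = 1165
  H: 0 + 2(55.01) = 110
  E: 0 + 1(227.6) = 227.6

228 lbmol/h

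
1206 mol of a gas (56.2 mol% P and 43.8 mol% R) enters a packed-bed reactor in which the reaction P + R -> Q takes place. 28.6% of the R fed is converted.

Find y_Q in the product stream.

0.143

R reacted = 0.286 × 528.2 = 151.1 mol; ν_R = −1, so ξ = 151.1/1 = 151.1 mol.
Outlet amounts (n = n₀ + ν ξ):
  P: 677.8 − 1(151.1) = 526.7
  R: 528.2 − 1(151.1) = 377.2
  Q: 0 + 1(151.1) = 151.1
Total out = 1055 mol; y_Q = 151.1 / 1055 = 0.1432.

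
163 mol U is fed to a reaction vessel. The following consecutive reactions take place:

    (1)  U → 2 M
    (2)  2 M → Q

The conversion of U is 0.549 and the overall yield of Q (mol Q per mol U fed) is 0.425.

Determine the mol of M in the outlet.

40.4 mol

Conversion of U: U consumed = 1ξ₁ = 0.549 × 163 → ξ₁ = 89.49 mol.
Yield of Q: 1ξ₂ / 163 = 0.425 → ξ₂ = 69.27 mol.
Outlet amounts (n = n₀ + Σ ν·ξ):
  U: 163 − 1(89.49) = 73.51
  M: 0 + 2(89.49) − 2(69.27) = 40.42
  Q: 0 + 1(69.27) = 69.27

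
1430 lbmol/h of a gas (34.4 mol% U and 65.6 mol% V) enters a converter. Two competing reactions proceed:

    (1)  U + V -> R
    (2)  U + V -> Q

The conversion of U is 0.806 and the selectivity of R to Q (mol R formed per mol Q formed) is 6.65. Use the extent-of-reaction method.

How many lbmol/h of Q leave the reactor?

Conversion of U: U consumed = 0.806 × 491.9 = 396.5 lbmol/h = 1ξ₁ + 1ξ₂.
Selectivity: 1ξ₁ / (1ξ₂) = 6.65 → ξ₁ = 6.65 ξ₂.
Substitute: (1·6.65 + 1) ξ₂ = 396.5 → ξ₂ = 51.83 lbmol/h, ξ₁ = 344.7 lbmol/h.
Outlet amounts (n = n₀ + Σ ν·ξ):
  U: 491.9 − 1(344.7) − 1(51.83) = 95.43
  V: 938.1 − 1(344.7) − 1(51.83) = 541.6
  R: 0 + 1(344.7) = 344.7
  Q: 0 + 1(51.83) = 51.83

51.8 lbmol/h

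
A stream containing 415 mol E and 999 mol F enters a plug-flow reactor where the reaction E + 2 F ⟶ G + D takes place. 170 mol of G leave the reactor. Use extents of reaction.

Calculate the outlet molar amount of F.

For G: n = n₀ + 1ξ → 170 = 0 + 1ξ, giving ξ = 170 mol.
Outlet amounts (n = n₀ + ν ξ):
  E: 415 − 1(170) = 245
  F: 999 − 2(170) = 659
  G: 0 + 1(170) = 170
  D: 0 + 1(170) = 170

659 mol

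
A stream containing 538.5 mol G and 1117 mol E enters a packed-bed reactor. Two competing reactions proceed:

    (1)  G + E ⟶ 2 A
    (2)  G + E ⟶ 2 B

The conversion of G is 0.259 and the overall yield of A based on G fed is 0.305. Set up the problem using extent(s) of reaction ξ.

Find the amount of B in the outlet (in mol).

Yield of A: 2ξ₁ / 538.5 = 0.305 → ξ₁ = 82.12 mol.
Conversion of G: 1ξ₁ + 1ξ₂ = 0.259 × 538.5 = 139.5 → ξ₂ = 57.35 mol.
Outlet amounts (n = n₀ + Σ ν·ξ):
  G: 538.5 − 1(82.12) − 1(57.35) = 399
  E: 1117 − 1(82.12) − 1(57.35) = 977.5
  A: 0 + 2(82.12) = 164.2
  B: 0 + 2(57.35) = 114.7

115 mol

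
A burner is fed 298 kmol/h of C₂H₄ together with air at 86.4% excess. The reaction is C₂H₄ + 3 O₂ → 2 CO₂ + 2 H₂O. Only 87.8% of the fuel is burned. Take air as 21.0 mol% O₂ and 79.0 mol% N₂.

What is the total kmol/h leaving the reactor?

8230 kmol/h

Stoichiometric O₂ = 3 × 298 = 894 kmol/h; O₂ fed = 894 × 1.864 = 1666 kmol/h.
N₂ fed = 1666 × 79/21 = 6269 kmol/h.
Fuel reacted = 0.878 × 298 → ξ = 261.6 kmol/h.
Outlet (n = n₀ + ν ξ):
  C₂H₄: 298 − 1(261.6) = 36.36
  O₂: 1666 − 3(261.6) = 881.5
  N₂: 6269 (inert)
  CO₂: 0 + 2(261.6) = 523.3
  H₂O: 0 + 2(261.6) = 523.3
Total out = 36.36 + 881.5 + 6269 + 523.3 + 523.3 = 8233 kmol/h.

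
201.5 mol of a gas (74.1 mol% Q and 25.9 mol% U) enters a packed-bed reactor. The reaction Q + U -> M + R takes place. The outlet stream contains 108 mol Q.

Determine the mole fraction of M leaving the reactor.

0.205

For Q: n = n₀ − 1ξ → 108 = 149.3 − 1ξ, giving ξ = 41.31 mol.
Outlet amounts (n = n₀ + ν ξ):
  Q: 149.3 − 1(41.31) = 108
  U: 52.19 − 1(41.31) = 10.88
  M: 0 + 1(41.31) = 41.31
  R: 0 + 1(41.31) = 41.31
Total out = 201.5 mol; y_M = 41.31 / 201.5 = 0.205.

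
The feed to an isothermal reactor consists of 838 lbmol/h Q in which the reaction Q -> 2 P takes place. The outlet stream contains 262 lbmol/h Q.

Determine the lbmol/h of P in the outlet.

1150 lbmol/h

For Q: n = n₀ − 1ξ → 262 = 838 − 1ξ, giving ξ = 576 lbmol/h.
Outlet amounts (n = n₀ + ν ξ):
  Q: 838 − 1(576) = 262
  P: 0 + 2(576) = 1152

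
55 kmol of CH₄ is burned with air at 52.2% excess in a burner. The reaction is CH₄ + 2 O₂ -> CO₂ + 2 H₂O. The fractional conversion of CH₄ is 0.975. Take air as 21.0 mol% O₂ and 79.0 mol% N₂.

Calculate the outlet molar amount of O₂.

Stoichiometric O₂ = 2 × 55 = 110 kmol; O₂ fed = 110 × 1.522 = 167.4 kmol.
N₂ fed = 167.4 × 79/21 = 629.8 kmol.
Fuel reacted = 0.975 × 55 → ξ = 53.62 kmol.
Outlet (n = n₀ + ν ξ):
  CH₄: 55 − 1(53.62) = 1.375
  O₂: 167.4 − 2(53.62) = 60.17
  N₂: 629.8 (inert)
  CO₂: 0 + 1(53.62) = 53.62
  H₂O: 0 + 2(53.62) = 107.2

60.2 kmol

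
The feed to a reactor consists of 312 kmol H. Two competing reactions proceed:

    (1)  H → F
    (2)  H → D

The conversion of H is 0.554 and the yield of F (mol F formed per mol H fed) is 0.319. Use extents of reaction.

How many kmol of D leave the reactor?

Yield of F: 1ξ₁ / 312 = 0.319 → ξ₁ = 99.53 kmol.
Conversion of H: 1ξ₁ + 1ξ₂ = 0.554 × 312 = 172.8 → ξ₂ = 73.32 kmol.
Outlet amounts (n = n₀ + Σ ν·ξ):
  H: 312 − 1(99.53) − 1(73.32) = 139.2
  F: 0 + 1(99.53) = 99.53
  D: 0 + 1(73.32) = 73.32

73.3 kmol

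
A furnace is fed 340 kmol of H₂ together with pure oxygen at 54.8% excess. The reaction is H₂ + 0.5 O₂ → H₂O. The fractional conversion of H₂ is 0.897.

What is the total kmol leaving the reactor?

451 kmol

Stoichiometric O₂ = 0.5 × 340 = 170 kmol; O₂ fed = 170 × 1.548 = 263.2 kmol.
Fuel reacted = 0.897 × 340 → ξ = 305 kmol.
Outlet (n = n₀ + ν ξ):
  H₂: 340 − 1(305) = 35.02
  O₂: 263.2 − 0.5(305) = 110.7
  H₂O: 0 + 1(305) = 305
Total out = 35.02 + 110.7 + 305 = 450.7 kmol.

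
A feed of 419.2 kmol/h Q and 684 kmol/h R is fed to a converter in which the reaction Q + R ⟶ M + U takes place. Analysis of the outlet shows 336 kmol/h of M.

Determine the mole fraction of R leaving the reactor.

0.315

For M: n = n₀ + 1ξ → 336 = 0 + 1ξ, giving ξ = 336 kmol/h.
Outlet amounts (n = n₀ + ν ξ):
  Q: 419.2 − 1(336) = 83.2
  R: 684 − 1(336) = 348
  M: 0 + 1(336) = 336
  U: 0 + 1(336) = 336
Total out = 1103 kmol/h; y_R = 348 / 1103 = 0.3154.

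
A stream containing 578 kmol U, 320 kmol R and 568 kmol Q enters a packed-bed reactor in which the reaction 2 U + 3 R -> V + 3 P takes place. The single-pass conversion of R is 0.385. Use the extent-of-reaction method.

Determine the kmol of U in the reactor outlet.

R reacted = 0.385 × 320 = 123.2 kmol; ν_R = −3, so ξ = 123.2/3 = 41.07 kmol.
Outlet amounts (n = n₀ + ν ξ):
  U: 578 − 2(41.07) = 495.9
  R: 320 − 3(41.07) = 196.8
  V: 0 + 1(41.07) = 41.07
  P: 0 + 3(41.07) = 123.2
  Q: 568 (inert)

496 kmol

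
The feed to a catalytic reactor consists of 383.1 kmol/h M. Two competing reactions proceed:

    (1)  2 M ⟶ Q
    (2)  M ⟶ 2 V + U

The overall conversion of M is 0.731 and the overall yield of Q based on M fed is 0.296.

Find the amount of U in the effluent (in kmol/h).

Yield of Q: 1ξ₁ / 383.1 = 0.296 → ξ₁ = 113.4 kmol/h.
Conversion of M: 2ξ₁ + 1ξ₂ = 0.731 × 383.1 = 280 → ξ₂ = 53.25 kmol/h.
Outlet amounts (n = n₀ + Σ ν·ξ):
  M: 383.1 − 2(113.4) − 1(53.25) = 103.1
  Q: 0 + 1(113.4) = 113.4
  V: 0 + 2(53.25) = 106.5
  U: 0 + 1(53.25) = 53.25

53.3 kmol/h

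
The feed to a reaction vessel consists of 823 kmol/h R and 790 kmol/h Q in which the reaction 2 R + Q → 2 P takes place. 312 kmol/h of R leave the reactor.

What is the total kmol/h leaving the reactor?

For R: n = n₀ − 2ξ → 312 = 823 − 2ξ, giving ξ = 255.5 kmol/h.
Outlet amounts (n = n₀ + ν ξ):
  R: 823 − 2(255.5) = 312
  Q: 790 − 1(255.5) = 534.5
  P: 0 + 2(255.5) = 511
Total out = 312 + 534.5 + 511 = 1358 kmol/h.

1360 kmol/h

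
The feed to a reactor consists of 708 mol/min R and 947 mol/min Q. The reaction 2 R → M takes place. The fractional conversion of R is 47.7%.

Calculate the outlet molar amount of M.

R reacted = 0.477 × 708 = 337.7 mol/min; ν_R = −2, so ξ = 337.7/2 = 168.9 mol/min.
Outlet amounts (n = n₀ + ν ξ):
  R: 708 − 2(168.9) = 370.3
  M: 0 + 1(168.9) = 168.9
  Q: 947 (inert)

169 mol/min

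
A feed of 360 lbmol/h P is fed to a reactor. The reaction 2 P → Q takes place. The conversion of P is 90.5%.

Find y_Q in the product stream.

0.826

P reacted = 0.905 × 360 = 325.8 lbmol/h; ν_P = −2, so ξ = 325.8/2 = 162.9 lbmol/h.
Outlet amounts (n = n₀ + ν ξ):
  P: 360 − 2(162.9) = 34.2
  Q: 0 + 1(162.9) = 162.9
Total out = 197.1 lbmol/h; y_Q = 162.9 / 197.1 = 0.8265.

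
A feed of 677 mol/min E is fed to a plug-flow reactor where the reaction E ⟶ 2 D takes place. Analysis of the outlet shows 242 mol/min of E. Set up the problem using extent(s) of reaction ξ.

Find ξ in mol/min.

ξ = 435 mol/min

For E: n = n₀ − 1ξ → 242 = 677 − 1ξ, giving ξ = 435 mol/min.
Outlet amounts (n = n₀ + ν ξ):
  E: 677 − 1(435) = 242
  D: 0 + 2(435) = 870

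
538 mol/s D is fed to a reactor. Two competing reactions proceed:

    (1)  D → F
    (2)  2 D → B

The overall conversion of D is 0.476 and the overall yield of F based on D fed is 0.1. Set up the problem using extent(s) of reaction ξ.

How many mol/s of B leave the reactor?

101 mol/s

Yield of F: 1ξ₁ / 538 = 0.1 → ξ₁ = 53.8 mol/s.
Conversion of D: 1ξ₁ + 2ξ₂ = 0.476 × 538 = 256.1 → ξ₂ = 101.1 mol/s.
Outlet amounts (n = n₀ + Σ ν·ξ):
  D: 538 − 1(53.8) − 2(101.1) = 281.9
  F: 0 + 1(53.8) = 53.8
  B: 0 + 1(101.1) = 101.1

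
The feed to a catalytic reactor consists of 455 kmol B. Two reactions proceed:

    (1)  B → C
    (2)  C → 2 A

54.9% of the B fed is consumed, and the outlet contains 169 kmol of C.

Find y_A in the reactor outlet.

0.302

Conversion of B: B consumed = 1ξ₁ = 0.549 × 455 → ξ₁ = 249.8 kmol.
C balance: n_C = 0 + 1ξ₁ − 1ξ₂ = 169 → ξ₂ = (1·249.8 − 169)/1 = 80.8 kmol.
Outlet amounts (n = n₀ + Σ ν·ξ):
  B: 455 − 1(249.8) = 205.2
  C: 0 + 1(249.8) − 1(80.8) = 169
  A: 0 + 2(80.8) = 161.6
Total out = 535.8 kmol; y_A = 161.6 / 535.8 = 0.3016.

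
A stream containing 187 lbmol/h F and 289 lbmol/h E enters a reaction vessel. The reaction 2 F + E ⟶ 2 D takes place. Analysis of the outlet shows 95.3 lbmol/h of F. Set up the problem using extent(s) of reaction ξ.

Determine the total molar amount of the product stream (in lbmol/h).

For F: n = n₀ − 2ξ → 95.3 = 187 − 2ξ, giving ξ = 45.85 lbmol/h.
Outlet amounts (n = n₀ + ν ξ):
  F: 187 − 2(45.85) = 95.3
  E: 289 − 1(45.85) = 243.2
  D: 0 + 2(45.85) = 91.7
Total out = 95.3 + 243.2 + 91.7 = 430.1 lbmol/h.

430 lbmol/h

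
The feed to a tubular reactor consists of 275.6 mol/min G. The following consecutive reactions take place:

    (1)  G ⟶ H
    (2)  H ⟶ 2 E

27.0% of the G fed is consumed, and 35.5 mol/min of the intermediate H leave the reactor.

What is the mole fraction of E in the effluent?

Conversion of G: G consumed = 1ξ₁ = 0.27 × 275.6 → ξ₁ = 74.41 mol/min.
H balance: n_H = 0 + 1ξ₁ − 1ξ₂ = 35.5 → ξ₂ = (1·74.41 − 35.5)/1 = 38.91 mol/min.
Outlet amounts (n = n₀ + Σ ν·ξ):
  G: 275.6 − 1(74.41) = 201.2
  H: 0 + 1(74.41) − 1(38.91) = 35.5
  E: 0 + 2(38.91) = 77.82
Total out = 314.5 mol/min; y_E = 77.82 / 314.5 = 0.2474.

0.247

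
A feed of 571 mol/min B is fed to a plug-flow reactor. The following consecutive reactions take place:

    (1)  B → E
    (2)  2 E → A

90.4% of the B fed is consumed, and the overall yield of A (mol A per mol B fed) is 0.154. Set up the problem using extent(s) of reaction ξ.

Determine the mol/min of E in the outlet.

Conversion of B: B consumed = 1ξ₁ = 0.904 × 571 → ξ₁ = 516.2 mol/min.
Yield of A: 1ξ₂ / 571 = 0.154 → ξ₂ = 87.93 mol/min.
Outlet amounts (n = n₀ + Σ ν·ξ):
  B: 571 − 1(516.2) = 54.82
  E: 0 + 1(516.2) − 2(87.93) = 340.3
  A: 0 + 1(87.93) = 87.93

340 mol/min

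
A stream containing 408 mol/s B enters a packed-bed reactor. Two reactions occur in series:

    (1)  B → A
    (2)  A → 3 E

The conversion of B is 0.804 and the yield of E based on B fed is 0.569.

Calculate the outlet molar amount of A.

251 mol/s

Conversion of B: B consumed = 1ξ₁ = 0.804 × 408 → ξ₁ = 328 mol/s.
Yield of E: 3ξ₂ / 408 = 0.569 → ξ₂ = 77.38 mol/s.
Outlet amounts (n = n₀ + Σ ν·ξ):
  B: 408 − 1(328) = 79.97
  A: 0 + 1(328) − 1(77.38) = 250.6
  E: 0 + 3(77.38) = 232.2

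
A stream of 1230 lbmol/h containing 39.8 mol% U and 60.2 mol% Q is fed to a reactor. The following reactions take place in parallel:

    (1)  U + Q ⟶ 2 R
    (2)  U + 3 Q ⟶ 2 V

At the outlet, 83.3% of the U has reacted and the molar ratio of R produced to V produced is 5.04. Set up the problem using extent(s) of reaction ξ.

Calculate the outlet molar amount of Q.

Conversion of U: U consumed = 0.833 × 489.5 = 407.8 lbmol/h = 1ξ₁ + 1ξ₂.
Selectivity: 2ξ₁ / (2ξ₂) = 5.04 → ξ₁ = 5.04 ξ₂.
Substitute: (1·5.04 + 1) ξ₂ = 407.8 → ξ₂ = 67.51 lbmol/h, ξ₁ = 340.3 lbmol/h.
Outlet amounts (n = n₀ + Σ ν·ξ):
  U: 489.5 − 1(340.3) − 1(67.51) = 81.75
  Q: 740.5 − 1(340.3) − 3(67.51) = 197.6
  R: 0 + 2(340.3) = 680.5
  V: 0 + 2(67.51) = 135

198 lbmol/h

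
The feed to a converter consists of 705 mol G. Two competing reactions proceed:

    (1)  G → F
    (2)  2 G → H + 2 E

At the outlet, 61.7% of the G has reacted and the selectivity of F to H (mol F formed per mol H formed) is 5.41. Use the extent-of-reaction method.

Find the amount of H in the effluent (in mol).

58.7 mol

Conversion of G: G consumed = 0.617 × 705 = 435 mol = 1ξ₁ + 2ξ₂.
Selectivity: 1ξ₁ / (1ξ₂) = 5.41 → ξ₁ = 5.41 ξ₂.
Substitute: (1·5.41 + 2) ξ₂ = 435 → ξ₂ = 58.7 mol, ξ₁ = 317.6 mol.
Outlet amounts (n = n₀ + Σ ν·ξ):
  G: 705 − 1(317.6) − 2(58.7) = 270
  F: 0 + 1(317.6) = 317.6
  H: 0 + 1(58.7) = 58.7
  E: 0 + 2(58.7) = 117.4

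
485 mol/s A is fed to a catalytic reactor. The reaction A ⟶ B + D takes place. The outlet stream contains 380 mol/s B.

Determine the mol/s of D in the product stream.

For B: n = n₀ + 1ξ → 380 = 0 + 1ξ, giving ξ = 380 mol/s.
Outlet amounts (n = n₀ + ν ξ):
  A: 485 − 1(380) = 105
  B: 0 + 1(380) = 380
  D: 0 + 1(380) = 380

380 mol/s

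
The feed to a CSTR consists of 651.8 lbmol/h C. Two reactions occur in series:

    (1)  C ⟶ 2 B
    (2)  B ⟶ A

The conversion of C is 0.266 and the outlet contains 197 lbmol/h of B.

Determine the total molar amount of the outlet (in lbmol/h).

Conversion of C: C consumed = 1ξ₁ = 0.266 × 651.8 → ξ₁ = 173.4 lbmol/h.
B balance: n_B = 0 + 2ξ₁ − 1ξ₂ = 197 → ξ₂ = (2·173.4 − 197)/1 = 149.8 lbmol/h.
Outlet amounts (n = n₀ + Σ ν·ξ):
  C: 651.8 − 1(173.4) = 478.4
  B: 0 + 2(173.4) − 1(149.8) = 197
  A: 0 + 1(149.8) = 149.8
Total out = 478.4 + 197 + 149.8 = 825.2 lbmol/h.

825 lbmol/h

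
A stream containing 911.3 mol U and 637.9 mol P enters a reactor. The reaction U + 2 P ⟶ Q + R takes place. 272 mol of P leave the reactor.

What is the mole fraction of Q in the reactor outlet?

0.134

For P: n = n₀ − 2ξ → 272 = 637.9 − 2ξ, giving ξ = 182.9 mol.
Outlet amounts (n = n₀ + ν ξ):
  U: 911.3 − 1(182.9) = 728.3
  P: 637.9 − 2(182.9) = 272
  Q: 0 + 1(182.9) = 182.9
  R: 0 + 1(182.9) = 182.9
Total out = 1366 mol; y_Q = 182.9 / 1366 = 0.1339.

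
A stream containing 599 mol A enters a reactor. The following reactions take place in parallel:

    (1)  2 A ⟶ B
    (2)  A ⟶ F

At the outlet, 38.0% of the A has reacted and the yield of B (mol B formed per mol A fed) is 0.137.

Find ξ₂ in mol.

ξ₂ = 63.5 mol

Yield of B: 1ξ₁ / 599 = 0.137 → ξ₁ = 82.06 mol.
Conversion of A: 2ξ₁ + 1ξ₂ = 0.38 × 599 = 227.6 → ξ₂ = 63.49 mol.
Outlet amounts (n = n₀ + Σ ν·ξ):
  A: 599 − 2(82.06) − 1(63.49) = 371.4
  B: 0 + 1(82.06) = 82.06
  F: 0 + 1(63.49) = 63.49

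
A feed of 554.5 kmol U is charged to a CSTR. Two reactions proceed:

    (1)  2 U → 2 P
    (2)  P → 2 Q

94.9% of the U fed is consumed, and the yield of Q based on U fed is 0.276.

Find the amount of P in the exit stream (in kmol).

450 kmol

Conversion of U: U consumed = 2ξ₁ = 0.949 × 554.5 → ξ₁ = 263.1 kmol.
Yield of Q: 2ξ₂ / 554.5 = 0.276 → ξ₂ = 76.52 kmol.
Outlet amounts (n = n₀ + Σ ν·ξ):
  U: 554.5 − 2(263.1) = 28.28
  P: 0 + 2(263.1) − 1(76.52) = 449.7
  Q: 0 + 2(76.52) = 153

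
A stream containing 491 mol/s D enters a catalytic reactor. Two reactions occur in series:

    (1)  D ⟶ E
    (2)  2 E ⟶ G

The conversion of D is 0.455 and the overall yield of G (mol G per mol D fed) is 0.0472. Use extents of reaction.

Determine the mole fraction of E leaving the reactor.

Conversion of D: D consumed = 1ξ₁ = 0.455 × 491 → ξ₁ = 223.4 mol/s.
Yield of G: 1ξ₂ / 491 = 0.0472 → ξ₂ = 23.18 mol/s.
Outlet amounts (n = n₀ + Σ ν·ξ):
  D: 491 − 1(223.4) = 267.6
  E: 0 + 1(223.4) − 2(23.18) = 177.1
  G: 0 + 1(23.18) = 23.18
Total out = 467.8 mol/s; y_E = 177.1 / 467.8 = 0.3785.

0.378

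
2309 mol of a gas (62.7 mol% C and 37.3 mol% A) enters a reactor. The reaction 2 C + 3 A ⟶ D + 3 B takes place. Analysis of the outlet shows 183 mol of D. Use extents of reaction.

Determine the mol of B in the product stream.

549 mol

For D: n = n₀ + 1ξ → 183 = 0 + 1ξ, giving ξ = 183 mol.
Outlet amounts (n = n₀ + ν ξ):
  C: 1448 − 2(183) = 1082
  A: 861.3 − 3(183) = 312.3
  D: 0 + 1(183) = 183
  B: 0 + 3(183) = 549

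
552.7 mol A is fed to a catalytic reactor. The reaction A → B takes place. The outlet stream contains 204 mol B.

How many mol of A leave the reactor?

349 mol

For B: n = n₀ + 1ξ → 204 = 0 + 1ξ, giving ξ = 204 mol.
Outlet amounts (n = n₀ + ν ξ):
  A: 552.7 − 1(204) = 348.7
  B: 0 + 1(204) = 204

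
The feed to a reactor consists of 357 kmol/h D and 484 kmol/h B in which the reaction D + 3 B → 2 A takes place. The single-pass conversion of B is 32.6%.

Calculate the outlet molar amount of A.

B reacted = 0.326 × 484 = 157.8 kmol/h; ν_B = −3, so ξ = 157.8/3 = 52.59 kmol/h.
Outlet amounts (n = n₀ + ν ξ):
  D: 357 − 1(52.59) = 304.4
  B: 484 − 3(52.59) = 326.2
  A: 0 + 2(52.59) = 105.2

105 kmol/h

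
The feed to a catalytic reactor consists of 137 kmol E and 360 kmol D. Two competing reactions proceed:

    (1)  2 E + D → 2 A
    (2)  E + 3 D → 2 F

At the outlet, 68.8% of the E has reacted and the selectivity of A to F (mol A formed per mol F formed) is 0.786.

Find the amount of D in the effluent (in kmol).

Conversion of E: E consumed = 0.688 × 137 = 94.26 kmol = 2ξ₁ + 1ξ₂.
Selectivity: 2ξ₁ / (2ξ₂) = 0.786 → ξ₁ = 0.786 ξ₂.
Substitute: (2·0.786 + 1) ξ₂ = 94.26 → ξ₂ = 36.65 kmol, ξ₁ = 28.8 kmol.
Outlet amounts (n = n₀ + Σ ν·ξ):
  E: 137 − 2(28.8) − 1(36.65) = 42.74
  D: 360 − 1(28.8) − 3(36.65) = 221.3
  A: 0 + 2(28.8) = 57.61
  F: 0 + 2(36.65) = 73.29

221 kmol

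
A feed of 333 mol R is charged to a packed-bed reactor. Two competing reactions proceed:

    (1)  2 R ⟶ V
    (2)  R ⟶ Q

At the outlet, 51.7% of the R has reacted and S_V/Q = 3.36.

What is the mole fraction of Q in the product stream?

0.0864

Conversion of R: R consumed = 0.517 × 333 = 172.2 mol = 2ξ₁ + 1ξ₂.
Selectivity: 1ξ₁ / (1ξ₂) = 3.36 → ξ₁ = 3.36 ξ₂.
Substitute: (2·3.36 + 1) ξ₂ = 172.2 → ξ₂ = 22.3 mol, ξ₁ = 74.93 mol.
Outlet amounts (n = n₀ + Σ ν·ξ):
  R: 333 − 2(74.93) − 1(22.3) = 160.8
  V: 0 + 1(74.93) = 74.93
  Q: 0 + 1(22.3) = 22.3
Total out = 258.1 mol; y_Q = 22.3 / 258.1 = 0.08641.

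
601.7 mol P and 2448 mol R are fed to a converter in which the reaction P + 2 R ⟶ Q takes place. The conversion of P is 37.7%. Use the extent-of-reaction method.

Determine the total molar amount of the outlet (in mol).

P reacted = 0.377 × 601.7 = 226.8 mol; ν_P = −1, so ξ = 226.8/1 = 226.8 mol.
Outlet amounts (n = n₀ + ν ξ):
  P: 601.7 − 1(226.8) = 374.9
  R: 2448 − 2(226.8) = 1994
  Q: 0 + 1(226.8) = 226.8
Total out = 374.9 + 1994 + 226.8 = 2596 mol.

2600 mol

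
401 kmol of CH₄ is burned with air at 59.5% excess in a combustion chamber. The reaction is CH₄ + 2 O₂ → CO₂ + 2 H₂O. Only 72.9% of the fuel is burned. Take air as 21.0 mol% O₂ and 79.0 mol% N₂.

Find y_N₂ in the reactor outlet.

0.741

Stoichiometric O₂ = 2 × 401 = 802 kmol; O₂ fed = 802 × 1.595 = 1279 kmol.
N₂ fed = 1279 × 79/21 = 4812 kmol.
Fuel reacted = 0.729 × 401 → ξ = 292.3 kmol.
Outlet (n = n₀ + ν ξ):
  CH₄: 401 − 1(292.3) = 108.7
  O₂: 1279 − 2(292.3) = 694.5
  N₂: 4812 (inert)
  CO₂: 0 + 1(292.3) = 292.3
  H₂O: 0 + 2(292.3) = 584.7
Total out = 6492 kmol; y_N₂ = 4812 / 6492 = 0.7412.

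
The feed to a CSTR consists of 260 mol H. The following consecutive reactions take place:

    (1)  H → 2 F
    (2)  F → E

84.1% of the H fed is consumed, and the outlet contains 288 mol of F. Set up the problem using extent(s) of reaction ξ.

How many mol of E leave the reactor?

Conversion of H: H consumed = 1ξ₁ = 0.841 × 260 → ξ₁ = 218.7 mol.
F balance: n_F = 0 + 2ξ₁ − 1ξ₂ = 288 → ξ₂ = (2·218.7 − 288)/1 = 149.3 mol.
Outlet amounts (n = n₀ + Σ ν·ξ):
  H: 260 − 1(218.7) = 41.34
  F: 0 + 2(218.7) − 1(149.3) = 288
  E: 0 + 1(149.3) = 149.3

149 mol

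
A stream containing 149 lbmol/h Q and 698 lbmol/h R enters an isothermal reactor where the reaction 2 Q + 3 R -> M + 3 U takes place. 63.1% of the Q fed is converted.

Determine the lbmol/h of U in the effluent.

Q reacted = 0.631 × 149 = 94.02 lbmol/h; ν_Q = −2, so ξ = 94.02/2 = 47.01 lbmol/h.
Outlet amounts (n = n₀ + ν ξ):
  Q: 149 − 2(47.01) = 54.98
  R: 698 − 3(47.01) = 557
  M: 0 + 1(47.01) = 47.01
  U: 0 + 3(47.01) = 141

141 lbmol/h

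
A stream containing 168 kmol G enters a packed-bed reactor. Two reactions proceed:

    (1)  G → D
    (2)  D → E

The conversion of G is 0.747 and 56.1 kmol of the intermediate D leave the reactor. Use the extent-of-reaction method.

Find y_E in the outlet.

0.413

Conversion of G: G consumed = 1ξ₁ = 0.747 × 168 → ξ₁ = 125.5 kmol.
D balance: n_D = 0 + 1ξ₁ − 1ξ₂ = 56.1 → ξ₂ = (1·125.5 − 56.1)/1 = 69.4 kmol.
Outlet amounts (n = n₀ + Σ ν·ξ):
  G: 168 − 1(125.5) = 42.5
  D: 0 + 1(125.5) − 1(69.4) = 56.1
  E: 0 + 1(69.4) = 69.4
Total out = 168 kmol; y_E = 69.4 / 168 = 0.4131.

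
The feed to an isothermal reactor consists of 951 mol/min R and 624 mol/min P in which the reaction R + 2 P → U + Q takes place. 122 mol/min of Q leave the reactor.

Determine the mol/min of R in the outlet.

829 mol/min

For Q: n = n₀ + 1ξ → 122 = 0 + 1ξ, giving ξ = 122 mol/min.
Outlet amounts (n = n₀ + ν ξ):
  R: 951 − 1(122) = 829
  P: 624 − 2(122) = 380
  U: 0 + 1(122) = 122
  Q: 0 + 1(122) = 122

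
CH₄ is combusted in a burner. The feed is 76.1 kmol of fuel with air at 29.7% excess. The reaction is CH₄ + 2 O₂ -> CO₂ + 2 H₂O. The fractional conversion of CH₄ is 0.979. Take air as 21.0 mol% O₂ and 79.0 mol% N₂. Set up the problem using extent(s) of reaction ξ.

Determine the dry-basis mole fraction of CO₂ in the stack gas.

Stoichiometric O₂ = 2 × 76.1 = 152.2 kmol; O₂ fed = 152.2 × 1.297 = 197.4 kmol.
N₂ fed = 197.4 × 79/21 = 742.6 kmol.
Fuel reacted = 0.979 × 76.1 → ξ = 74.5 kmol.
Outlet (n = n₀ + ν ξ):
  CH₄: 76.1 − 1(74.5) = 1.598
  O₂: 197.4 − 2(74.5) = 48.4
  N₂: 742.6 (inert)
  CO₂: 0 + 1(74.5) = 74.5
  H₂O: 0 + 2(74.5) = 149
Dry total = 867.1 kmol; y_CO₂ (dry) = 74.5 / 867.1 = 0.08592.

0.0859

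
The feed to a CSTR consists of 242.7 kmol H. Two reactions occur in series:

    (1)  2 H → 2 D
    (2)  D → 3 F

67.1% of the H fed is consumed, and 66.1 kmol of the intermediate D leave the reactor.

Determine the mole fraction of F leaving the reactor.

Conversion of H: H consumed = 2ξ₁ = 0.671 × 242.7 → ξ₁ = 81.43 kmol.
D balance: n_D = 0 + 2ξ₁ − 1ξ₂ = 66.1 → ξ₂ = (2·81.43 − 66.1)/1 = 96.75 kmol.
Outlet amounts (n = n₀ + Σ ν·ξ):
  H: 242.7 − 2(81.43) = 79.85
  D: 0 + 2(81.43) − 1(96.75) = 66.1
  F: 0 + 3(96.75) = 290.3
Total out = 436.2 kmol; y_F = 290.3 / 436.2 = 0.6654.

0.665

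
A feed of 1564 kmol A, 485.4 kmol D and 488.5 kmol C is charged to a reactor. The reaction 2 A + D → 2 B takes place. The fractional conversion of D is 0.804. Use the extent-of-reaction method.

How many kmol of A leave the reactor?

D reacted = 0.804 × 485.4 = 390.3 kmol; ν_D = −1, so ξ = 390.3/1 = 390.3 kmol.
Outlet amounts (n = n₀ + ν ξ):
  A: 1564 − 2(390.3) = 783.5
  D: 485.4 − 1(390.3) = 95.14
  B: 0 + 2(390.3) = 780.5
  C: 488.5 (inert)

783 kmol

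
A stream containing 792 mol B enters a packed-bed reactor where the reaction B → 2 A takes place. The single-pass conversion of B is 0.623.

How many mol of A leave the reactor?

B reacted = 0.623 × 792 = 493.4 mol; ν_B = −1, so ξ = 493.4/1 = 493.4 mol.
Outlet amounts (n = n₀ + ν ξ):
  B: 792 − 1(493.4) = 298.6
  A: 0 + 2(493.4) = 986.8

987 mol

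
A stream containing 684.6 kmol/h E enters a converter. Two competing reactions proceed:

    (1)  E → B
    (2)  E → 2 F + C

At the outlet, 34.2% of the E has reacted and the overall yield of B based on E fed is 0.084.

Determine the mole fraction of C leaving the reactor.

Yield of B: 1ξ₁ / 684.6 = 0.084 → ξ₁ = 57.51 kmol/h.
Conversion of E: 1ξ₁ + 1ξ₂ = 0.342 × 684.6 = 234.1 → ξ₂ = 176.6 kmol/h.
Outlet amounts (n = n₀ + Σ ν·ξ):
  E: 684.6 − 1(57.51) − 1(176.6) = 450.5
  B: 0 + 1(57.51) = 57.51
  F: 0 + 2(176.6) = 353.3
  C: 0 + 1(176.6) = 176.6
Total out = 1038 kmol/h; y_C = 176.6 / 1038 = 0.1702.

0.17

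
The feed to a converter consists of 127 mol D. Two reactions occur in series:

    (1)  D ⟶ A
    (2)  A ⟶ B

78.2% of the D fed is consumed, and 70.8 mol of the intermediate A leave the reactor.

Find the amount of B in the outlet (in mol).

Conversion of D: D consumed = 1ξ₁ = 0.782 × 127 → ξ₁ = 99.31 mol.
A balance: n_A = 0 + 1ξ₁ − 1ξ₂ = 70.8 → ξ₂ = (1·99.31 − 70.8)/1 = 28.51 mol.
Outlet amounts (n = n₀ + Σ ν·ξ):
  D: 127 − 1(99.31) = 27.69
  A: 0 + 1(99.31) − 1(28.51) = 70.8
  B: 0 + 1(28.51) = 28.51

28.5 mol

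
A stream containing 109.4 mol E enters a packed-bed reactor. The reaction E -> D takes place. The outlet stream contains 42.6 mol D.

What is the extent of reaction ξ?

For D: n = n₀ + 1ξ → 42.6 = 0 + 1ξ, giving ξ = 42.6 mol.
Outlet amounts (n = n₀ + ν ξ):
  E: 109.4 − 1(42.6) = 66.8
  D: 0 + 1(42.6) = 42.6

ξ = 42.6 mol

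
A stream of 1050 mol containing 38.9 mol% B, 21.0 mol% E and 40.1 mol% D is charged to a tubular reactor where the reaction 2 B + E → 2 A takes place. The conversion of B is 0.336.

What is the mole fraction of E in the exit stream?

0.155

B reacted = 0.336 × 408.4 = 137.2 mol; ν_B = −2, so ξ = 137.2/2 = 68.62 mol.
Outlet amounts (n = n₀ + ν ξ):
  B: 408.4 − 2(68.62) = 271.2
  E: 220.5 − 1(68.62) = 151.9
  A: 0 + 2(68.62) = 137.2
  D: 421.1 (inert)
Total out = 981.4 mol; y_E = 151.9 / 981.4 = 0.1548.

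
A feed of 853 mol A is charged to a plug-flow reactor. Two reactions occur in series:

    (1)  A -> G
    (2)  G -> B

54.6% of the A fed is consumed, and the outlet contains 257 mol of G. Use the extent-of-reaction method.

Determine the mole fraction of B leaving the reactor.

0.245

Conversion of A: A consumed = 1ξ₁ = 0.546 × 853 → ξ₁ = 465.7 mol.
G balance: n_G = 0 + 1ξ₁ − 1ξ₂ = 257 → ξ₂ = (1·465.7 − 257)/1 = 208.7 mol.
Outlet amounts (n = n₀ + Σ ν·ξ):
  A: 853 − 1(465.7) = 387.3
  G: 0 + 1(465.7) − 1(208.7) = 257
  B: 0 + 1(208.7) = 208.7
Total out = 853 mol; y_B = 208.7 / 853 = 0.2447.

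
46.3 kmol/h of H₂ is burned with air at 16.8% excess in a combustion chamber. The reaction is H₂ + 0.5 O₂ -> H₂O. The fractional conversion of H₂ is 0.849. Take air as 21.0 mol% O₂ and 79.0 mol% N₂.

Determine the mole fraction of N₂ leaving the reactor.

Stoichiometric O₂ = 0.5 × 46.3 = 23.15 kmol/h; O₂ fed = 23.15 × 1.168 = 27.04 kmol/h.
N₂ fed = 27.04 × 79/21 = 101.7 kmol/h.
Fuel reacted = 0.849 × 46.3 → ξ = 39.31 kmol/h.
Outlet (n = n₀ + ν ξ):
  H₂: 46.3 − 1(39.31) = 6.991
  O₂: 27.04 − 0.5(39.31) = 7.385
  N₂: 101.7 (inert)
  H₂O: 0 + 1(39.31) = 39.31
Total out = 155.4 kmol/h; y_N₂ = 101.7 / 155.4 = 0.6545.

0.655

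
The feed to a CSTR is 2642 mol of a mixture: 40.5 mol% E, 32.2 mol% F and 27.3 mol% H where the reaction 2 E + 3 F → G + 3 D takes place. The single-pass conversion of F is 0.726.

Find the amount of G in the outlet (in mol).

F reacted = 0.726 × 850.7 = 617.6 mol; ν_F = −3, so ξ = 617.6/3 = 205.9 mol.
Outlet amounts (n = n₀ + ν ξ):
  E: 1070 − 2(205.9) = 658.3
  F: 850.7 − 3(205.9) = 233.1
  G: 0 + 1(205.9) = 205.9
  D: 0 + 3(205.9) = 617.6
  H: 721.3 (inert)

206 mol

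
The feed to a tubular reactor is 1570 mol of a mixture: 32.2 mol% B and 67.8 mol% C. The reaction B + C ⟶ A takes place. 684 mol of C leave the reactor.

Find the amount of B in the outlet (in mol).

125 mol

For C: n = n₀ − 1ξ → 684 = 1064 − 1ξ, giving ξ = 380.5 mol.
Outlet amounts (n = n₀ + ν ξ):
  B: 505.5 − 1(380.5) = 125.1
  C: 1064 − 1(380.5) = 684
  A: 0 + 1(380.5) = 380.5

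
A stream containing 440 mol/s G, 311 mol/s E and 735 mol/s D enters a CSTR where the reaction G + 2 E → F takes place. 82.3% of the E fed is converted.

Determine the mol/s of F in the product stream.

128 mol/s

E reacted = 0.823 × 311 = 256 mol/s; ν_E = −2, so ξ = 256/2 = 128 mol/s.
Outlet amounts (n = n₀ + ν ξ):
  G: 440 − 1(128) = 312
  E: 311 − 2(128) = 55.05
  F: 0 + 1(128) = 128
  D: 735 (inert)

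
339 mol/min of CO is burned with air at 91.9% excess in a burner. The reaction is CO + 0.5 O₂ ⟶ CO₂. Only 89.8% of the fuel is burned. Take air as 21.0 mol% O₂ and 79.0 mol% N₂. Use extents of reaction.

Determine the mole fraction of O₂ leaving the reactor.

0.0997

Stoichiometric O₂ = 0.5 × 339 = 169.5 mol/min; O₂ fed = 169.5 × 1.919 = 325.3 mol/min.
N₂ fed = 325.3 × 79/21 = 1224 mol/min.
Fuel reacted = 0.898 × 339 → ξ = 304.4 mol/min.
Outlet (n = n₀ + ν ξ):
  CO: 339 − 1(304.4) = 34.58
  O₂: 325.3 − 0.5(304.4) = 173.1
  N₂: 1224 (inert)
  CO₂: 0 + 1(304.4) = 304.4
Total out = 1736 mol/min; y_O₂ = 173.1 / 1736 = 0.09971.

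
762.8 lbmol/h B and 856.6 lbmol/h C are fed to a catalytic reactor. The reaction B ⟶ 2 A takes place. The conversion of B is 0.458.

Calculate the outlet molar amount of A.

B reacted = 0.458 × 762.8 = 349.4 lbmol/h; ν_B = −1, so ξ = 349.4/1 = 349.4 lbmol/h.
Outlet amounts (n = n₀ + ν ξ):
  B: 762.8 − 1(349.4) = 413.4
  A: 0 + 2(349.4) = 698.7
  C: 856.6 (inert)

699 lbmol/h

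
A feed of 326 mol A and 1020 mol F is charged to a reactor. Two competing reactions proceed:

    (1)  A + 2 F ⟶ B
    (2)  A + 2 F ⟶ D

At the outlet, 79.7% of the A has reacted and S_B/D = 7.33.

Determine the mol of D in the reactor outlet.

Conversion of A: A consumed = 0.797 × 326 = 259.8 mol = 1ξ₁ + 1ξ₂.
Selectivity: 1ξ₁ / (1ξ₂) = 7.33 → ξ₁ = 7.33 ξ₂.
Substitute: (1·7.33 + 1) ξ₂ = 259.8 → ξ₂ = 31.19 mol, ξ₁ = 228.6 mol.
Outlet amounts (n = n₀ + Σ ν·ξ):
  A: 326 − 1(228.6) − 1(31.19) = 66.18
  F: 1020 − 2(228.6) − 2(31.19) = 500.4
  B: 0 + 1(228.6) = 228.6
  D: 0 + 1(31.19) = 31.19

31.2 mol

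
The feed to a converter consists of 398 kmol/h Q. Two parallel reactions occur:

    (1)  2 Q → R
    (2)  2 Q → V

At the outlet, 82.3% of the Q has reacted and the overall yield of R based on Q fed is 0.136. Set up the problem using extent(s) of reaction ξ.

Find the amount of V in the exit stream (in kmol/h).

Yield of R: 1ξ₁ / 398 = 0.136 → ξ₁ = 54.13 kmol/h.
Conversion of Q: 2ξ₁ + 2ξ₂ = 0.823 × 398 = 327.6 → ξ₂ = 109.6 kmol/h.
Outlet amounts (n = n₀ + Σ ν·ξ):
  Q: 398 − 2(54.13) − 2(109.6) = 70.45
  R: 0 + 1(54.13) = 54.13
  V: 0 + 1(109.6) = 109.6

110 kmol/h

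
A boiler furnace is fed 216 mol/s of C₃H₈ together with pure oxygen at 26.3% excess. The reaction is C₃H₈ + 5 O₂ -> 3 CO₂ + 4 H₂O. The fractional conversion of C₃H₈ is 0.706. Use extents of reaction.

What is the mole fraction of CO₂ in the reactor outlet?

Stoichiometric O₂ = 5 × 216 = 1080 mol/s; O₂ fed = 1080 × 1.263 = 1364 mol/s.
Fuel reacted = 0.706 × 216 → ξ = 152.5 mol/s.
Outlet (n = n₀ + ν ξ):
  C₃H₈: 216 − 1(152.5) = 63.5
  O₂: 1364 − 5(152.5) = 601.6
  CO₂: 0 + 3(152.5) = 457.5
  H₂O: 0 + 4(152.5) = 610
Total out = 1733 mol/s; y_CO₂ = 457.5 / 1733 = 0.2641.

0.264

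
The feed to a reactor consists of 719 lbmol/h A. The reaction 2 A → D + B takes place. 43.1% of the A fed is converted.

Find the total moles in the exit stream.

A reacted = 0.431 × 719 = 309.9 lbmol/h; ν_A = −2, so ξ = 309.9/2 = 154.9 lbmol/h.
Outlet amounts (n = n₀ + ν ξ):
  A: 719 − 2(154.9) = 409.1
  D: 0 + 1(154.9) = 154.9
  B: 0 + 1(154.9) = 154.9
Total out = 409.1 + 154.9 + 154.9 = 719 lbmol/h.

719 lbmol/h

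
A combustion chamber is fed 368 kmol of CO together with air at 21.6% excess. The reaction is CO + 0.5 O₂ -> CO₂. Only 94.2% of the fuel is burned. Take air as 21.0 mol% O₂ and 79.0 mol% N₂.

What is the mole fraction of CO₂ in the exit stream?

0.275

Stoichiometric O₂ = 0.5 × 368 = 184 kmol; O₂ fed = 184 × 1.216 = 223.7 kmol.
N₂ fed = 223.7 × 79/21 = 841.7 kmol.
Fuel reacted = 0.942 × 368 → ξ = 346.7 kmol.
Outlet (n = n₀ + ν ξ):
  CO: 368 − 1(346.7) = 21.34
  O₂: 223.7 − 0.5(346.7) = 50.42
  N₂: 841.7 (inert)
  CO₂: 0 + 1(346.7) = 346.7
Total out = 1260 kmol; y_CO₂ = 346.7 / 1260 = 0.2751.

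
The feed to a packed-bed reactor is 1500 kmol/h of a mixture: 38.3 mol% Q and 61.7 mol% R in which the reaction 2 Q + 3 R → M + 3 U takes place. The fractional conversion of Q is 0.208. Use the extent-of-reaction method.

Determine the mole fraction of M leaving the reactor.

Q reacted = 0.208 × 574.5 = 119.5 kmol/h; ν_Q = −2, so ξ = 119.5/2 = 59.75 kmol/h.
Outlet amounts (n = n₀ + ν ξ):
  Q: 574.5 − 2(59.75) = 455
  R: 925.5 − 3(59.75) = 746.3
  M: 0 + 1(59.75) = 59.75
  U: 0 + 3(59.75) = 179.2
Total out = 1440 kmol/h; y_M = 59.75 / 1440 = 0.04148.

0.0415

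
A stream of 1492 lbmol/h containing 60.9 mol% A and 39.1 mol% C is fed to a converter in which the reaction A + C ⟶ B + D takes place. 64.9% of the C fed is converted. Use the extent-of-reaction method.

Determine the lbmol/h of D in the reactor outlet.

379 lbmol/h

C reacted = 0.649 × 583.4 = 378.6 lbmol/h; ν_C = −1, so ξ = 378.6/1 = 378.6 lbmol/h.
Outlet amounts (n = n₀ + ν ξ):
  A: 908.6 − 1(378.6) = 530
  C: 583.4 − 1(378.6) = 204.8
  B: 0 + 1(378.6) = 378.6
  D: 0 + 1(378.6) = 378.6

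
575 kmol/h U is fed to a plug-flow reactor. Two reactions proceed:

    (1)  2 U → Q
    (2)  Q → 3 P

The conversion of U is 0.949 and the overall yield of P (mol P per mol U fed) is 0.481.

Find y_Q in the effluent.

0.371

Conversion of U: U consumed = 2ξ₁ = 0.949 × 575 → ξ₁ = 272.8 kmol/h.
Yield of P: 3ξ₂ / 575 = 0.481 → ξ₂ = 92.19 kmol/h.
Outlet amounts (n = n₀ + Σ ν·ξ):
  U: 575 − 2(272.8) = 29.33
  Q: 0 + 1(272.8) − 1(92.19) = 180.6
  P: 0 + 3(92.19) = 276.6
Total out = 486.5 kmol/h; y_Q = 180.6 / 486.5 = 0.3713.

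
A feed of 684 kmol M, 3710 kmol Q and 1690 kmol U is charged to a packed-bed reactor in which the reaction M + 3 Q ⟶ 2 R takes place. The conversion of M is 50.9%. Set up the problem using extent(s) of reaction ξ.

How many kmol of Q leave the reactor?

2670 kmol

M reacted = 0.509 × 684 = 348.2 kmol; ν_M = −1, so ξ = 348.2/1 = 348.2 kmol.
Outlet amounts (n = n₀ + ν ξ):
  M: 684 − 1(348.2) = 335.8
  Q: 3710 − 3(348.2) = 2666
  R: 0 + 2(348.2) = 696.3
  U: 1690 (inert)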